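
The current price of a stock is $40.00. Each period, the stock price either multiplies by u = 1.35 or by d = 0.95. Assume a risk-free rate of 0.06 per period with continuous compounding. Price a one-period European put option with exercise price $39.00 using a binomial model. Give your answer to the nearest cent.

$0.68

Risk-neutral probability p = (e^0.06 − 0.95)/(1.35 − 0.95) = 0.1118/0.4000 = 0.2796
Terminal stock prices: S_u = 54, S_d = 38
Terminal payoffs (K − S): max(-15, 0) = 0, max(1, 0) = 1
Node 0 (S = 40): V_0 = e^(−0.06)·[0.2796·0.0000 + 0.7204·1.0000] = 0.6785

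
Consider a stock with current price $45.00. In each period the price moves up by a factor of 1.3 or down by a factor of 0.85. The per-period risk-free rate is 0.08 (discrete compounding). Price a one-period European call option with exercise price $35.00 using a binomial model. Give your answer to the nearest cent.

Risk-neutral probability p = (1 + 0.08 − 0.85)/(1.3 − 0.85) = 0.2300/0.4500 = 0.5111
Terminal stock prices: S_u = 58.5, S_d = 38.25
Terminal payoffs (S − K): max(23.5, 0) = 23.5, max(3.25, 0) = 3.25
Node 0 (S = 45): V_0 = 1/1.08·[0.5111·23.5000 + 0.4889·3.2500] = 12.5926

$12.59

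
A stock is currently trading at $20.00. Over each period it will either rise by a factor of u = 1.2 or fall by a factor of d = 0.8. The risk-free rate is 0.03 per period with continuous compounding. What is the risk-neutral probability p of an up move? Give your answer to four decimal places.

Risk-neutral probability p = (e^0.03 − 0.8)/(1.2 − 0.8) = 0.2305/0.4000 = 0.5761

p = 0.5761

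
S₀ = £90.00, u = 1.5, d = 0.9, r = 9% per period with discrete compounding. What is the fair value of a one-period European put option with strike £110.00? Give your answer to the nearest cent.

£18.18

Risk-neutral probability p = (1 + 0.09 − 0.9)/(1.5 − 0.9) = 0.1900/0.6000 = 0.3167
Terminal stock prices: S_u = 135, S_d = 81
Terminal payoffs (K − S): max(-25, 0) = 0, max(29, 0) = 29
Node 0 (S = 90): V_0 = 1/1.09·[0.3167·0.0000 + 0.6833·29.0000] = 18.1804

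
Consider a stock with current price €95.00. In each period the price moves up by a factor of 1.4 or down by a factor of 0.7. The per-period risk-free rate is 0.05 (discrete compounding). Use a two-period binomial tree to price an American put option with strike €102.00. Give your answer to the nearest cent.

€18.92

Risk-neutral probability p = (1 + 0.05 − 0.7)/(1.4 − 0.7) = 0.3500/0.7000 = 0.5000
Terminal stock prices: S_uu = 186.2, S_ud = 93.1, S_dd = 46.55
Terminal payoffs (K − S): max(-84.2, 0) = 0, max(8.9, 0) = 8.9, max(55.45, 0) = 55.45
Node u (S = 133): continuation = 1/1.05·[0.5000·0.0000 + 0.5000·8.9000] = 4.2381; exercise value = 0.0000 ≤ continuation, so V_u = 4.2381
Node d (S = 66.5): continuation = 1/1.05·[0.5000·8.9000 + 0.5000·55.4500] = 30.6429; exercise value = 35.5000 > continuation, so V_d = 35.5000 (exercise)
Node 0 (S = 95): continuation = 1/1.05·[0.5000·4.2381 + 0.5000·35.5000] = 18.9229; exercise value = 7.0000 ≤ continuation, so V_0 = 18.9229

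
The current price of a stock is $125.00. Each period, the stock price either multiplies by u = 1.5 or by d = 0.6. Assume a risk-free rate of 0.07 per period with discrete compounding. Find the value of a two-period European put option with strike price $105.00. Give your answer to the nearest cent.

Risk-neutral probability p = (1 + 0.07 − 0.6)/(1.5 − 0.6) = 0.4700/0.9000 = 0.5222
Terminal stock prices: S_uu = 281.2, S_ud = 112.5, S_dd = 45
Terminal payoffs (K − S): max(-176.2, 0) = 0, max(-7.5, 0) = 0, max(60, 0) = 60
Node u (S = 187.5): V_u = 1/1.07·[0.5222·0.0000 + 0.4778·0.0000] = 0.0000
Node d (S = 75): V_d = 1/1.07·[0.5222·0.0000 + 0.4778·60.0000] = 26.7913
Node 0 (S = 125): V_0 = 1/1.07·[0.5222·0.0000 + 0.4778·26.7913] = 11.9629

$11.96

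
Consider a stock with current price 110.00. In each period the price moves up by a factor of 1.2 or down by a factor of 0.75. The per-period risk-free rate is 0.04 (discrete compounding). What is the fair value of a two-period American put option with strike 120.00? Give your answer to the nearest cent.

17.27

Risk-neutral probability p = (1 + 0.04 − 0.75)/(1.2 − 0.75) = 0.2900/0.4500 = 0.6444
Terminal stock prices: S_uu = 158.4, S_ud = 99, S_dd = 61.88
Terminal payoffs (K − S): max(-38.4, 0) = 0, max(21, 0) = 21, max(58.12, 0) = 58.12
Node u (S = 132): continuation = 1/1.04·[0.6444·0.0000 + 0.3556·21.0000] = 7.1795; exercise value = 0.0000 ≤ continuation, so V_u = 7.1795
Node d (S = 82.5): continuation = 1/1.04·[0.6444·21.0000 + 0.3556·58.1250] = 32.8846; exercise value = 37.5000 > continuation, so V_d = 37.5000 (exercise)
Node 0 (S = 110): continuation = 1/1.04·[0.6444·7.1795 + 0.3556·37.5000] = 17.2693; exercise value = 10.0000 ≤ continuation, so V_0 = 17.2693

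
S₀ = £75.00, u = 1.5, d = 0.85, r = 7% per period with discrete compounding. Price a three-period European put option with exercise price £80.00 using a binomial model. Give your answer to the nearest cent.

£8.02

Risk-neutral probability p = (1 + 0.07 − 0.85)/(1.5 − 0.85) = 0.2200/0.6500 = 0.3385
Terminal stock prices: S_uuu = 253.1, S_uud = 143.4, S_udd = 81.28, S_ddd = 46.06
Terminal payoffs (K − S): max(-173.1, 0) = 0, max(-63.44, 0) = 0, max(-1.281, 0) = 0, max(33.94, 0) = 33.94
Node uu (S = 168.8): V_uu = 1/1.07·[0.3385·0.0000 + 0.6615·0.0000] = 0.0000
Node ud (S = 95.62): V_ud = 1/1.07·[0.3385·0.0000 + 0.6615·0.0000] = 0.0000
Node dd (S = 54.19): V_dd = 1/1.07·[0.3385·0.0000 + 0.6615·33.9406] = 20.9841
Node u (S = 112.5): V_u = 1/1.07·[0.3385·0.0000 + 0.6615·0.0000] = 0.0000
Node d (S = 63.75): V_d = 1/1.07·[0.3385·0.0000 + 0.6615·20.9841] = 12.9737
Node 0 (S = 75): V_0 = 1/1.07·[0.3385·0.0000 + 0.6615·12.9737] = 8.0211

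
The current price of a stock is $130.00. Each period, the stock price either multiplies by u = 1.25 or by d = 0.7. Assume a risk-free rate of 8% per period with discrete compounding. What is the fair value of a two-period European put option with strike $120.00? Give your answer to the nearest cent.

Risk-neutral probability p = (1 + 0.08 − 0.7)/(1.25 − 0.7) = 0.3800/0.5500 = 0.6909
Terminal stock prices: S_uu = 203.1, S_ud = 113.7, S_dd = 63.7
Terminal payoffs (K − S): max(-83.12, 0) = 0, max(6.25, 0) = 6.25, max(56.3, 0) = 56.3
Node u (S = 162.5): V_u = 1/1.08·[0.6909·0.0000 + 0.3091·6.2500] = 1.7887
Node d (S = 91): V_d = 1/1.08·[0.6909·6.2500 + 0.3091·56.3000] = 20.1111
Node 0 (S = 130): V_0 = 1/1.08·[0.6909·1.7887 + 0.3091·20.1111] = 6.9000

$6.90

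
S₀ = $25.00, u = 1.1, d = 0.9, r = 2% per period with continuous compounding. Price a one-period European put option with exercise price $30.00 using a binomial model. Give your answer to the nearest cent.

$4.41

Risk-neutral probability p = (e^0.02 − 0.9)/(1.1 − 0.9) = 0.1202/0.2000 = 0.6010
Terminal stock prices: S_u = 27.5, S_d = 22.5
Terminal payoffs (K − S): max(2.5, 0) = 2.5, max(7.5, 0) = 7.5
Node 0 (S = 25): V_0 = e^(−0.02)·[0.6010·2.5000 + 0.3990·7.5000] = 4.4060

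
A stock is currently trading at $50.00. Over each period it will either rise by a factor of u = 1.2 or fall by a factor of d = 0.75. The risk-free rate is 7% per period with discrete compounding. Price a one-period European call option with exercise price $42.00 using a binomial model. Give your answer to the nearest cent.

Risk-neutral probability p = (1 + 0.07 − 0.75)/(1.2 − 0.75) = 0.3200/0.4500 = 0.7111
Terminal stock prices: S_u = 60, S_d = 37.5
Terminal payoffs (S − K): max(18, 0) = 18, max(-4.5, 0) = 0
Node 0 (S = 50): V_0 = 1/1.07·[0.7111·18.0000 + 0.2889·0.0000] = 11.9626

$11.96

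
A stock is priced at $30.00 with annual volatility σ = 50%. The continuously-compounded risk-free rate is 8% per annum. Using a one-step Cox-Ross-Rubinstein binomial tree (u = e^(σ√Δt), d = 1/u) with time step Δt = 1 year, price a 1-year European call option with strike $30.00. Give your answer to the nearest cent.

$8.22

CRR parameters: u = e^(σ√Δt) = e^(0.5·√1) = 1.6487, d = 1/u = 0.6065
Per-period rate: rΔt = 0.08·1 = 0.08, so R = e^0.08 = 1.0833
Risk-neutral probability p = (e^0.08 − 0.6065)/(1.6487 − 0.6065) = 0.4768/1.0422 = 0.4575
Terminal stock prices: S_u = 49.46, S_d = 18.2
Terminal payoffs (S − K): max(19.46, 0) = 19.46, max(-11.8, 0) = 0
Node 0 (S = 30): V_0 = e^(−0.08)·[0.4575·19.4616 + 0.5425·0.0000] = 8.2184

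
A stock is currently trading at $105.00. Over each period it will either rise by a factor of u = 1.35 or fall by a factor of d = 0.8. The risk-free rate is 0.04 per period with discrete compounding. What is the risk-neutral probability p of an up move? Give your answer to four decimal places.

p = 0.4364

Risk-neutral probability p = (1 + 0.04 − 0.8)/(1.35 − 0.8) = 0.2400/0.5500 = 0.4364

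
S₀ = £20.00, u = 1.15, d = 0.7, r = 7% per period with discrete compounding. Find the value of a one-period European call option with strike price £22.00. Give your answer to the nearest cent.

£0.77

Risk-neutral probability p = (1 + 0.07 − 0.7)/(1.15 − 0.7) = 0.3700/0.4500 = 0.8222
Terminal stock prices: S_u = 23, S_d = 14
Terminal payoffs (S − K): max(1, 0) = 1, max(-8, 0) = 0
Node 0 (S = 20): V_0 = 1/1.07·[0.8222·1.0000 + 0.1778·0.0000] = 0.7684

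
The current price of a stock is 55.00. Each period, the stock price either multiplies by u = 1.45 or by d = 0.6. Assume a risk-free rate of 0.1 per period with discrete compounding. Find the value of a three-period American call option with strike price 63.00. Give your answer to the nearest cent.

18.06

Risk-neutral probability p = (1 + 0.1 − 0.6)/(1.45 − 0.6) = 0.5000/0.8500 = 0.5882
Terminal stock prices: S_uuu = 167.7, S_uud = 69.38, S_udd = 28.71, S_ddd = 11.88
Terminal payoffs (S − K): max(104.7, 0) = 104.7, max(6.382, 0) = 6.382, max(-34.29, 0) = 0, max(-51.12, 0) = 0
Node uu (S = 115.6): continuation = 1/1.1·[0.5882·104.6744 + 0.4118·6.3825] = 58.3648; exercise value = 52.6375 ≤ continuation, so V_uu = 58.3648
Node ud (S = 47.85): continuation = 1/1.1·[0.5882·6.3825 + 0.4118·0.0000] = 3.4131; exercise value = 0.0000 ≤ continuation, so V_ud = 3.4131
Node dd (S = 19.8): continuation = 1/1.1·[0.5882·0.0000 + 0.4118·0.0000] = 0.0000; exercise value = 0.0000 ≤ continuation, so V_dd = 0.0000
Node u (S = 79.75): continuation = 1/1.1·[0.5882·58.3648 + 0.4118·3.4131] = 32.4887; exercise value = 16.7500 ≤ continuation, so V_u = 32.4887
Node d (S = 33): continuation = 1/1.1·[0.5882·3.4131 + 0.4118·0.0000] = 1.8252; exercise value = 0.0000 ≤ continuation, so V_d = 1.8252
Node 0 (S = 55): continuation = 1/1.1·[0.5882·32.4887 + 0.4118·1.8252] = 18.0569; exercise value = 0.0000 ≤ continuation, so V_0 = 18.0569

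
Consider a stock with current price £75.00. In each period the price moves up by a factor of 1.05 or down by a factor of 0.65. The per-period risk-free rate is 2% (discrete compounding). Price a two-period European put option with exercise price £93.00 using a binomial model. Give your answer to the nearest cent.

£14.39

Risk-neutral probability p = (1 + 0.02 − 0.65)/(1.05 − 0.65) = 0.3700/0.4000 = 0.9250
Terminal stock prices: S_uu = 82.69, S_ud = 51.19, S_dd = 31.69
Terminal payoffs (K − S): max(10.31, 0) = 10.31, max(41.81, 0) = 41.81, max(61.31, 0) = 61.31
Node u (S = 78.75): V_u = 1/1.02·[0.9250·10.3125 + 0.0750·41.8125] = 12.4265
Node d (S = 48.75): V_d = 1/1.02·[0.9250·41.8125 + 0.0750·61.3125] = 42.4265
Node 0 (S = 75): V_0 = 1/1.02·[0.9250·12.4265 + 0.0750·42.4265] = 14.3887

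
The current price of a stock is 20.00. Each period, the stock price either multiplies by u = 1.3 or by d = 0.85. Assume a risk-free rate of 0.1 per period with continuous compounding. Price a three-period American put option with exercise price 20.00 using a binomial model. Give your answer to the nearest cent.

Risk-neutral probability p = (e^0.1 − 0.85)/(1.3 − 0.85) = 0.2552/0.4500 = 0.5670
Terminal stock prices: S_uuu = 43.94, S_uud = 28.73, S_udd = 18.78, S_ddd = 12.28
Terminal payoffs (K − S): max(-23.94, 0) = 0, max(-8.73, 0) = 0, max(1.215, 0) = 1.215, max(7.718, 0) = 7.718
Node uu (S = 33.8): continuation = e^(−0.1)·[0.5670·0.0000 + 0.4330·0.0000] = 0.0000; exercise value = 0.0000 ≤ continuation, so V_uu = 0.0000
Node ud (S = 22.1): continuation = e^(−0.1)·[0.5670·0.0000 + 0.4330·1.2150] = 0.4760; exercise value = 0.0000 ≤ continuation, so V_ud = 0.4760
Node dd (S = 14.45): continuation = e^(−0.1)·[0.5670·1.2150 + 0.4330·7.7175] = 3.6467; exercise value = 5.5500 > continuation, so V_dd = 5.5500 (exercise)
Node u (S = 26): continuation = e^(−0.1)·[0.5670·0.0000 + 0.4330·0.4760] = 0.1865; exercise value = 0.0000 ≤ continuation, so V_u = 0.1865
Node d (S = 17): continuation = e^(−0.1)·[0.5670·0.4760 + 0.4330·5.5500] = 2.4184; exercise value = 3.0000 > continuation, so V_d = 3.0000 (exercise)
Node 0 (S = 20): continuation = e^(−0.1)·[0.5670·0.1865 + 0.4330·3.0000] = 1.2709; exercise value = 0.0000 ≤ continuation, so V_0 = 1.2709

1.27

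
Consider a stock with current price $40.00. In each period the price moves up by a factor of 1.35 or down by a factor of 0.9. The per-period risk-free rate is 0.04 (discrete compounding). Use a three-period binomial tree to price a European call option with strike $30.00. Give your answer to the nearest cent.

$13.57

Risk-neutral probability p = (1 + 0.04 − 0.9)/(1.35 − 0.9) = 0.1400/0.4500 = 0.3111
Terminal stock prices: S_uuu = 98.42, S_uud = 65.61, S_udd = 43.74, S_ddd = 29.16
Terminal payoffs (S − K): max(68.42, 0) = 68.42, max(35.61, 0) = 35.61, max(13.74, 0) = 13.74, max(-0.84, 0) = 0
Node uu (S = 72.9): V_uu = 1/1.04·[0.3111·68.4150 + 0.6889·35.6100] = 44.0538
Node ud (S = 48.6): V_ud = 1/1.04·[0.3111·35.6100 + 0.6889·13.7400] = 19.7538
Node dd (S = 32.4): V_dd = 1/1.04·[0.3111·13.7400 + 0.6889·0.0000] = 4.1103
Node u (S = 54): V_u = 1/1.04·[0.3111·44.0538 + 0.6889·19.7538] = 26.2633
Node d (S = 36): V_d = 1/1.04·[0.3111·19.7538 + 0.6889·4.1103] = 8.6319
Node 0 (S = 40): V_0 = 1/1.04·[0.3111·26.2633 + 0.6889·8.6319] = 13.5742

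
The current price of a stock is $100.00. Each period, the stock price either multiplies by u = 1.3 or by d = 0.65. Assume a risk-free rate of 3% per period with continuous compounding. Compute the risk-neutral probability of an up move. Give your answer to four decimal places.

Risk-neutral probability p = (e^0.03 − 0.65)/(1.3 − 0.65) = 0.3805/0.6500 = 0.5853

p = 0.5853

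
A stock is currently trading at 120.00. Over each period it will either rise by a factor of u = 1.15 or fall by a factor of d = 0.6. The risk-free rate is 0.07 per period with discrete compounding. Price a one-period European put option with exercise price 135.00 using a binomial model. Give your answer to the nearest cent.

8.56

Risk-neutral probability p = (1 + 0.07 − 0.6)/(1.15 − 0.6) = 0.4700/0.5500 = 0.8545
Terminal stock prices: S_u = 138, S_d = 72
Terminal payoffs (K − S): max(-3, 0) = 0, max(63, 0) = 63
Node 0 (S = 120): V_0 = 1/1.07·[0.8545·0.0000 + 0.1455·63.0000] = 8.5641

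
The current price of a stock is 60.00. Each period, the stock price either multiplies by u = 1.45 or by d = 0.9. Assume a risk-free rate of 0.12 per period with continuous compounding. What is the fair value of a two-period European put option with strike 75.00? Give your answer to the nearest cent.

Risk-neutral probability p = (e^0.12 − 0.9)/(1.45 − 0.9) = 0.2275/0.5500 = 0.4136
Terminal stock prices: S_uu = 126.2, S_ud = 78.3, S_dd = 48.6
Terminal payoffs (K − S): max(-51.15, 0) = 0, max(-3.3, 0) = 0, max(26.4, 0) = 26.4
Node u (S = 87): V_u = e^(−0.12)·[0.4136·0.0000 + 0.5864·0.0000] = 0.0000
Node d (S = 54): V_d = e^(−0.12)·[0.4136·0.0000 + 0.5864·26.4000] = 13.7297
Node 0 (S = 60): V_0 = e^(−0.12)·[0.4136·0.0000 + 0.5864·13.7297] = 7.1403

7.14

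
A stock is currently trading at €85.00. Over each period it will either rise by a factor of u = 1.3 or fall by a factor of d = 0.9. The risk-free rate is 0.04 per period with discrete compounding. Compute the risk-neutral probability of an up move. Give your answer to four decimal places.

p = 0.3500

Risk-neutral probability p = (1 + 0.04 − 0.9)/(1.3 − 0.9) = 0.1400/0.4000 = 0.3500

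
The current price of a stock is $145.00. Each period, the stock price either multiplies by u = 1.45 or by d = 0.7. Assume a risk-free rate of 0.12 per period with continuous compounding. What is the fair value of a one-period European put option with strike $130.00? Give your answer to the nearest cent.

Risk-neutral probability p = (e^0.12 − 0.7)/(1.45 − 0.7) = 0.4275/0.7500 = 0.5700
Terminal stock prices: S_u = 210.2, S_d = 101.5
Terminal payoffs (K − S): max(-80.25, 0) = 0, max(28.5, 0) = 28.5
Node 0 (S = 145): V_0 = e^(−0.12)·[0.5700·0.0000 + 0.4300·28.5000] = 10.8693

$10.87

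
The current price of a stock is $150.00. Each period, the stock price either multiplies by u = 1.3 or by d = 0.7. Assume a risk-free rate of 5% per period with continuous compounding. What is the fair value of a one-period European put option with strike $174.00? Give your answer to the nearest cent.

Risk-neutral probability p = (e^0.05 − 0.7)/(1.3 − 0.7) = 0.3513/0.6000 = 0.5855
Terminal stock prices: S_u = 195, S_d = 105
Terminal payoffs (K − S): max(-21, 0) = 0, max(69, 0) = 69
Node 0 (S = 150): V_0 = e^(−0.05)·[0.5855·0.0000 + 0.4145·69.0000] = 27.2088

$27.21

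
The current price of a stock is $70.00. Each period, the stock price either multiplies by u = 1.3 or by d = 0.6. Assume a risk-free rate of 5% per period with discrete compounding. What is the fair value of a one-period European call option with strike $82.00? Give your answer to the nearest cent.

$5.51

Risk-neutral probability p = (1 + 0.05 − 0.6)/(1.3 − 0.6) = 0.4500/0.7000 = 0.6429
Terminal stock prices: S_u = 91, S_d = 42
Terminal payoffs (S − K): max(9, 0) = 9, max(-40, 0) = 0
Node 0 (S = 70): V_0 = 1/1.05·[0.6429·9.0000 + 0.3571·0.0000] = 5.5102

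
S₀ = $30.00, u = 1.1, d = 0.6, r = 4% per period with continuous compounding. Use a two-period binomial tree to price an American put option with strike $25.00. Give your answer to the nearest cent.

Risk-neutral probability p = (e^0.04 − 0.6)/(1.1 − 0.6) = 0.4408/0.5000 = 0.8816
Terminal stock prices: S_uu = 36.3, S_ud = 19.8, S_dd = 10.8
Terminal payoffs (K − S): max(-11.3, 0) = 0, max(5.2, 0) = 5.2, max(14.2, 0) = 14.2
Node u (S = 33): continuation = e^(−0.04)·[0.8816·0.0000 + 0.1184·5.2000] = 0.5914; exercise value = 0.0000 ≤ continuation, so V_u = 0.5914
Node d (S = 18): continuation = e^(−0.04)·[0.8816·5.2000 + 0.1184·14.2000] = 6.0197; exercise value = 7.0000 > continuation, so V_d = 7.0000 (exercise)
Node 0 (S = 30): continuation = e^(−0.04)·[0.8816·0.5914 + 0.1184·7.0000] = 1.2971; exercise value = 0.0000 ≤ continuation, so V_0 = 1.2971

$1.30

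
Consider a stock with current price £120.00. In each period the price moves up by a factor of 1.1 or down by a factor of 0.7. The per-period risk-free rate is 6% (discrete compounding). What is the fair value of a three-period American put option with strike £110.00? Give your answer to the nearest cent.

Risk-neutral probability p = (1 + 0.06 − 0.7)/(1.1 − 0.7) = 0.3600/0.4000 = 0.9000
Terminal stock prices: S_uuu = 159.7, S_uud = 101.6, S_udd = 64.68, S_ddd = 41.16
Terminal payoffs (K − S): max(-49.72, 0) = 0, max(8.36, 0) = 8.36, max(45.32, 0) = 45.32, max(68.84, 0) = 68.84
Node uu (S = 145.2): continuation = 1/1.06·[0.9000·0.0000 + 0.1000·8.3600] = 0.7887; exercise value = 0.0000 ≤ continuation, so V_uu = 0.7887
Node ud (S = 92.4): continuation = 1/1.06·[0.9000·8.3600 + 0.1000·45.3200] = 11.3736; exercise value = 17.6000 > continuation, so V_ud = 17.6000 (exercise)
Node dd (S = 58.8): continuation = 1/1.06·[0.9000·45.3200 + 0.1000·68.8400] = 44.9736; exercise value = 51.2000 > continuation, so V_dd = 51.2000 (exercise)
Node u (S = 132): continuation = 1/1.06·[0.9000·0.7887 + 0.1000·17.6000] = 2.3300; exercise value = 0.0000 ≤ continuation, so V_u = 2.3300
Node d (S = 84): continuation = 1/1.06·[0.9000·17.6000 + 0.1000·51.2000] = 19.7736; exercise value = 26.0000 > continuation, so V_d = 26.0000 (exercise)
Node 0 (S = 120): continuation = 1/1.06·[0.9000·2.3300 + 0.1000·26.0000] = 4.4311; exercise value = 0.0000 ≤ continuation, so V_0 = 4.4311

£4.43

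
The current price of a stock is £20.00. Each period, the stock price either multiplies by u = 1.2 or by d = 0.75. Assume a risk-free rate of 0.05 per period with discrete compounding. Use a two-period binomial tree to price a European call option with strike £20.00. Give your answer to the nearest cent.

Risk-neutral probability p = (1 + 0.05 − 0.75)/(1.2 − 0.75) = 0.3000/0.4500 = 0.6667
Terminal stock prices: S_uu = 28.8, S_ud = 18, S_dd = 11.25
Terminal payoffs (S − K): max(8.8, 0) = 8.8, max(-2, 0) = 0, max(-8.75, 0) = 0
Node u (S = 24): V_u = 1/1.05·[0.6667·8.8000 + 0.3333·0.0000] = 5.5873
Node d (S = 15): V_d = 1/1.05·[0.6667·0.0000 + 0.3333·0.0000] = 0.0000
Node 0 (S = 20): V_0 = 1/1.05·[0.6667·5.5873 + 0.3333·0.0000] = 3.5475

£3.55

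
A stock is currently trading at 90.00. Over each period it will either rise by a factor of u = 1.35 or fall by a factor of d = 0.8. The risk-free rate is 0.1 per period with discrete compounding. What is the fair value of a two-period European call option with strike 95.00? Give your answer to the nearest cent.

Risk-neutral probability p = (1 + 0.1 − 0.8)/(1.35 − 0.8) = 0.3000/0.5500 = 0.5455
Terminal stock prices: S_uu = 164, S_ud = 97.2, S_dd = 57.6
Terminal payoffs (S − K): max(69.03, 0) = 69.03, max(2.2, 0) = 2.2, max(-37.4, 0) = 0
Node u (S = 121.5): V_u = 1/1.1·[0.5455·69.0250 + 0.4545·2.2000] = 35.1364
Node d (S = 72): V_d = 1/1.1·[0.5455·2.2000 + 0.4545·0.0000] = 1.0909
Node 0 (S = 90): V_0 = 1/1.1·[0.5455·35.1364 + 0.4545·1.0909] = 17.8738

17.87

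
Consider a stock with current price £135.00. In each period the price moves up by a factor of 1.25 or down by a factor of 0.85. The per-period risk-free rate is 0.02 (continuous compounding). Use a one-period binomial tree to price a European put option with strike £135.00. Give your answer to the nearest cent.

£11.40

Risk-neutral probability p = (e^0.02 − 0.85)/(1.25 − 0.85) = 0.1702/0.4000 = 0.4255
Terminal stock prices: S_u = 168.8, S_d = 114.8
Terminal payoffs (K − S): max(-33.75, 0) = 0, max(20.25, 0) = 20.25
Node 0 (S = 135): V_0 = e^(−0.02)·[0.4255·0.0000 + 0.5745·20.2500] = 11.4032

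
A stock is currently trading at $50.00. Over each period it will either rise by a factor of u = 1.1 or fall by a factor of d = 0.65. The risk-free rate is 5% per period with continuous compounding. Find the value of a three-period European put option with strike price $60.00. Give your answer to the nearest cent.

Risk-neutral probability p = (e^0.05 − 0.65)/(1.1 − 0.65) = 0.4013/0.4500 = 0.8917
Terminal stock prices: S_uuu = 66.55, S_uud = 39.33, S_udd = 23.24, S_ddd = 13.73
Terminal payoffs (K − S): max(-6.55, 0) = 0, max(20.67, 0) = 20.67, max(36.76, 0) = 36.76, max(46.27, 0) = 46.27
Node uu (S = 60.5): V_uu = e^(−0.05)·[0.8917·0.0000 + 0.1083·20.6750] = 2.1296
Node ud (S = 35.75): V_ud = e^(−0.05)·[0.8917·20.6750 + 0.1083·36.7625] = 21.3238
Node dd (S = 21.13): V_dd = e^(−0.05)·[0.8917·36.7625 + 0.1083·46.2687] = 35.9488
Node u (S = 55): V_u = e^(−0.05)·[0.8917·2.1296 + 0.1083·21.3238] = 4.0029
Node d (S = 32.5): V_d = e^(−0.05)·[0.8917·21.3238 + 0.1083·35.9488] = 21.7902
Node 0 (S = 50): V_0 = e^(−0.05)·[0.8917·4.0029 + 0.1083·21.7902] = 5.6398

$5.64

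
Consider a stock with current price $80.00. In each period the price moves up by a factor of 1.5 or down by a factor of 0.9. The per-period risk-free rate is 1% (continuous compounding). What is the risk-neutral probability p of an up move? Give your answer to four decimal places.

Risk-neutral probability p = (e^0.01 − 0.9)/(1.5 − 0.9) = 0.1101/0.6000 = 0.1834

p = 0.1834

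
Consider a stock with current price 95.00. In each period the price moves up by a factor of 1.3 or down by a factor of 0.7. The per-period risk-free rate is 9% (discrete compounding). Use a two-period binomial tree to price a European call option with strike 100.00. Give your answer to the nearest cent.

Risk-neutral probability p = (1 + 0.09 − 0.7)/(1.3 − 0.7) = 0.3900/0.6000 = 0.6500
Terminal stock prices: S_uu = 160.6, S_ud = 86.45, S_dd = 46.55
Terminal payoffs (S − K): max(60.55, 0) = 60.55, max(-13.55, 0) = 0, max(-53.45, 0) = 0
Node u (S = 123.5): V_u = 1/1.09·[0.6500·60.5500 + 0.3500·0.0000] = 36.1078
Node d (S = 66.5): V_d = 1/1.09·[0.6500·0.0000 + 0.3500·0.0000] = 0.0000
Node 0 (S = 95): V_0 = 1/1.09·[0.6500·36.1078 + 0.3500·0.0000] = 21.5322

21.53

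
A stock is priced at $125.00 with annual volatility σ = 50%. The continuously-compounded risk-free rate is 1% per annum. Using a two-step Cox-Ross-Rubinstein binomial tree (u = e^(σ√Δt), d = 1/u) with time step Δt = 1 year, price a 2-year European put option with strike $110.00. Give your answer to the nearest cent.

$23.56

CRR parameters: u = e^(σ√Δt) = e^(0.5·√1) = 1.6487, d = 1/u = 0.6065
Per-period rate: rΔt = 0.01·1 = 0.01, so R = e^0.01 = 1.0101
Risk-neutral probability p = (e^0.01 − 0.6065)/(1.6487 − 0.6065) = 0.4035/1.0422 = 0.3872
Terminal stock prices: S_uu = 339.8, S_ud = 125, S_dd = 45.98
Terminal payoffs (K − S): max(-229.8, 0) = 0, max(-15, 0) = 0, max(64.02, 0) = 64.02
Node u (S = 206.1): V_u = e^(−0.01)·[0.3872·0.0000 + 0.6128·0.0000] = 0.0000
Node d (S = 75.82): V_d = e^(−0.01)·[0.3872·0.0000 + 0.6128·64.0151] = 38.8391
Node 0 (S = 125): V_0 = e^(−0.01)·[0.3872·0.0000 + 0.6128·38.8391] = 23.5644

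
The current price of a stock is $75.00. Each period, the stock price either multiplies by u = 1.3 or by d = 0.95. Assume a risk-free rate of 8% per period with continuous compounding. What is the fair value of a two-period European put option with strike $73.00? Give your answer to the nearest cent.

Risk-neutral probability p = (e^0.08 − 0.95)/(1.3 − 0.95) = 0.1333/0.3500 = 0.3808
Terminal stock prices: S_uu = 126.8, S_ud = 92.62, S_dd = 67.69
Terminal payoffs (K − S): max(-53.75, 0) = 0, max(-19.62, 0) = 0, max(5.312, 0) = 5.312
Node u (S = 97.5): V_u = e^(−0.08)·[0.3808·0.0000 + 0.6192·0.0000] = 0.0000
Node d (S = 71.25): V_d = e^(−0.08)·[0.3808·0.0000 + 0.6192·5.3125] = 3.0365
Node 0 (S = 75): V_0 = e^(−0.08)·[0.3808·0.0000 + 0.6192·3.0365] = 1.7356

$1.74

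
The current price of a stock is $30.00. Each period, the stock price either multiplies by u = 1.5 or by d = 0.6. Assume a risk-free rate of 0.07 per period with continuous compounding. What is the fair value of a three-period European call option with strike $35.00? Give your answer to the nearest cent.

Risk-neutral probability p = (e^0.07 − 0.6)/(1.5 − 0.6) = 0.4725/0.9000 = 0.5250
Terminal stock prices: S_uuu = 101.2, S_uud = 40.5, S_udd = 16.2, S_ddd = 6.48
Terminal payoffs (S − K): max(66.25, 0) = 66.25, max(5.5, 0) = 5.5, max(-18.8, 0) = 0, max(-28.52, 0) = 0
Node uu (S = 67.5): V_uu = e^(−0.07)·[0.5250·66.2500 + 0.4750·5.5000] = 34.8662
Node ud (S = 27): V_ud = e^(−0.07)·[0.5250·5.5000 + 0.4750·0.0000] = 2.6923
Node dd (S = 10.8): V_dd = e^(−0.07)·[0.5250·0.0000 + 0.4750·0.0000] = 0.0000
Node u (S = 45): V_u = e^(−0.07)·[0.5250·34.8662 + 0.4750·2.6923] = 18.2599
Node d (S = 18): V_d = e^(−0.07)·[0.5250·2.6923 + 0.4750·0.0000] = 1.3179
Node 0 (S = 30): V_0 = e^(−0.07)·[0.5250·18.2599 + 0.4750·1.3179] = 9.5222

$9.52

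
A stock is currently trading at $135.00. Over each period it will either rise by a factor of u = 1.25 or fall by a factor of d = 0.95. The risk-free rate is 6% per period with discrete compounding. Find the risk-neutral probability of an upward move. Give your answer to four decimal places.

p = 0.3667

Risk-neutral probability p = (1 + 0.06 − 0.95)/(1.25 − 0.95) = 0.1100/0.3000 = 0.3667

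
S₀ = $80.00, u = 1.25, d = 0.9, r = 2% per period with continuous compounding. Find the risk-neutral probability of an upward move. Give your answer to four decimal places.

p = 0.3434

Risk-neutral probability p = (e^0.02 − 0.9)/(1.25 − 0.9) = 0.1202/0.3500 = 0.3434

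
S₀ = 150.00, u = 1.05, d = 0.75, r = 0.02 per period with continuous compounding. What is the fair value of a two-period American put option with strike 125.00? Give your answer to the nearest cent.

Risk-neutral probability p = (e^0.02 − 0.75)/(1.05 − 0.75) = 0.2702/0.3000 = 0.9007
Terminal stock prices: S_uu = 165.4, S_ud = 118.1, S_dd = 84.38
Terminal payoffs (K − S): max(-40.38, 0) = 0, max(6.875, 0) = 6.875, max(40.62, 0) = 40.62
Node u (S = 157.5): continuation = e^(−0.02)·[0.9007·0.0000 + 0.0993·6.8750] = 0.6694; exercise value = 0.0000 ≤ continuation, so V_u = 0.6694
Node d (S = 112.5): continuation = e^(−0.02)·[0.9007·6.8750 + 0.0993·40.6250] = 10.0248; exercise value = 12.5000 > continuation, so V_d = 12.5000 (exercise)
Node 0 (S = 150): continuation = e^(−0.02)·[0.9007·0.6694 + 0.0993·12.5000] = 1.8080; exercise value = 0.0000 ≤ continuation, so V_0 = 1.8080

1.81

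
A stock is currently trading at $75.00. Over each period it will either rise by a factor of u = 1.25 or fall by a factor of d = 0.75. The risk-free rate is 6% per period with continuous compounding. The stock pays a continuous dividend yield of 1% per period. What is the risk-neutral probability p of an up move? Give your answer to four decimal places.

Per-period risk-free factor R = e^0.06 = 1.0618; dividend-adjusted growth = e^(0.06−0.01) = 1.0513.
Risk-neutral probability p = (1.0513 − 0.75)/(1.25 − 0.75) = 0.3013/0.5000 = 0.6025

p = 0.6025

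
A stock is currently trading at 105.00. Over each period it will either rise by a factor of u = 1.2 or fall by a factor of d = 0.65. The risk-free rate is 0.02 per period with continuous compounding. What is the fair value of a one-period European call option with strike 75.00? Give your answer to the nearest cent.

Risk-neutral probability p = (e^0.02 − 0.65)/(1.2 − 0.65) = 0.3702/0.5500 = 0.6731
Terminal stock prices: S_u = 126, S_d = 68.25
Terminal payoffs (S − K): max(51, 0) = 51, max(-6.75, 0) = 0
Node 0 (S = 105): V_0 = e^(−0.02)·[0.6731·51.0000 + 0.3269·0.0000] = 33.6480

33.65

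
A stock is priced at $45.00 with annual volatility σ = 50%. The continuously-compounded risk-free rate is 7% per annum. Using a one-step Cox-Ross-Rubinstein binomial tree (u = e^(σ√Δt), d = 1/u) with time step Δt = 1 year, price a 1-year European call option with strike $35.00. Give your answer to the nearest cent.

$16.34

CRR parameters: u = e^(σ√Δt) = e^(0.5·√1) = 1.6487, d = 1/u = 0.6065
Per-period rate: rΔt = 0.07·1 = 0.07, so R = e^0.07 = 1.0725
Risk-neutral probability p = (e^0.07 − 0.6065)/(1.6487 − 0.6065) = 0.4660/1.0422 = 0.4471
Terminal stock prices: S_u = 74.19, S_d = 27.29
Terminal payoffs (S − K): max(39.19, 0) = 39.19, max(-7.706, 0) = 0
Node 0 (S = 45): V_0 = e^(−0.07)·[0.4471·39.1925 + 0.5529·0.0000] = 16.3388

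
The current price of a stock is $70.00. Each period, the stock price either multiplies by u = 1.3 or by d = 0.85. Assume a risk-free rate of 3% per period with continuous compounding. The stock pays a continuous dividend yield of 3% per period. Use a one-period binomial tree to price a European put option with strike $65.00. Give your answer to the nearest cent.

Per-period risk-free factor R = e^0.03 = 1.0305; dividend-adjusted growth = e^(0.03−0.03) = 1.0000.
Risk-neutral probability p = (1.0000 − 0.85)/(1.3 − 0.85) = 0.1500/0.4500 = 0.3333
Terminal stock prices: S_u = 91, S_d = 59.5
Terminal payoffs (K − S): max(-26, 0) = 0, max(5.5, 0) = 5.5
Node 0 (S = 70): V_0 = e^(−0.03)·[0.3333·0.0000 + 0.6667·5.5000] = 3.5583

$3.56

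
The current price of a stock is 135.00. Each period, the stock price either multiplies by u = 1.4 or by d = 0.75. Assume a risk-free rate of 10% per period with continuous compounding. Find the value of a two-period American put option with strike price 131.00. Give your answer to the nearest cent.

12.21

Risk-neutral probability p = (e^0.1 − 0.75)/(1.4 − 0.75) = 0.3552/0.6500 = 0.5464
Terminal stock prices: S_uu = 264.6, S_ud = 141.8, S_dd = 75.94
Terminal payoffs (K − S): max(-133.6, 0) = 0, max(-10.75, 0) = 0, max(55.06, 0) = 55.06
Node u (S = 189): continuation = e^(−0.1)·[0.5464·0.0000 + 0.4536·0.0000] = 0.0000; exercise value = 0.0000 ≤ continuation, so V_u = 0.0000
Node d (S = 101.2): continuation = e^(−0.1)·[0.5464·0.0000 + 0.4536·55.0625] = 22.5987; exercise value = 29.7500 > continuation, so V_d = 29.7500 (exercise)
Node 0 (S = 135): continuation = e^(−0.1)·[0.5464·0.0000 + 0.4536·29.7500] = 12.2100; exercise value = 0.0000 ≤ continuation, so V_0 = 12.2100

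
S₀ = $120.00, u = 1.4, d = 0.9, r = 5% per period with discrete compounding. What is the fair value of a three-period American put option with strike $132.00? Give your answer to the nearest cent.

$16.00

Risk-neutral probability p = (1 + 0.05 − 0.9)/(1.4 − 0.9) = 0.1500/0.5000 = 0.3000
Terminal stock prices: S_uuu = 329.3, S_uud = 211.7, S_udd = 136.1, S_ddd = 87.48
Terminal payoffs (K − S): max(-197.3, 0) = 0, max(-79.68, 0) = 0, max(-4.08, 0) = 0, max(44.52, 0) = 44.52
Node uu (S = 235.2): continuation = 1/1.05·[0.3000·0.0000 + 0.7000·0.0000] = 0.0000; exercise value = 0.0000 ≤ continuation, so V_uu = 0.0000
Node ud (S = 151.2): continuation = 1/1.05·[0.3000·0.0000 + 0.7000·0.0000] = 0.0000; exercise value = 0.0000 ≤ continuation, so V_ud = 0.0000
Node dd (S = 97.2): continuation = 1/1.05·[0.3000·0.0000 + 0.7000·44.5200] = 29.6800; exercise value = 34.8000 > continuation, so V_dd = 34.8000 (exercise)
Node u (S = 168): continuation = 1/1.05·[0.3000·0.0000 + 0.7000·0.0000] = 0.0000; exercise value = 0.0000 ≤ continuation, so V_u = 0.0000
Node d (S = 108): continuation = 1/1.05·[0.3000·0.0000 + 0.7000·34.8000] = 23.2000; exercise value = 24.0000 > continuation, so V_d = 24.0000 (exercise)
Node 0 (S = 120): continuation = 1/1.05·[0.3000·0.0000 + 0.7000·24.0000] = 16.0000; exercise value = 12.0000 ≤ continuation, so V_0 = 16.0000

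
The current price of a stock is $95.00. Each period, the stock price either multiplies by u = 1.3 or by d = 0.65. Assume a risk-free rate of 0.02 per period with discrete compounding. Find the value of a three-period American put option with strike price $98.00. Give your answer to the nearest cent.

Risk-neutral probability p = (1 + 0.02 − 0.65)/(1.3 − 0.65) = 0.3700/0.6500 = 0.5692
Terminal stock prices: S_uuu = 208.7, S_uud = 104.4, S_udd = 52.18, S_ddd = 26.09
Terminal payoffs (K − S): max(-110.7, 0) = 0, max(-6.358, 0) = 0, max(45.82, 0) = 45.82, max(71.91, 0) = 71.91
Node uu (S = 160.6): continuation = 1/1.02·[0.5692·0.0000 + 0.4308·0.0000] = 0.0000; exercise value = 0.0000 ≤ continuation, so V_uu = 0.0000
Node ud (S = 80.28): continuation = 1/1.02·[0.5692·0.0000 + 0.4308·45.8212] = 19.3514; exercise value = 17.7250 ≤ continuation, so V_ud = 19.3514
Node dd (S = 40.14): continuation = 1/1.02·[0.5692·45.8212 + 0.4308·71.9106] = 55.9409; exercise value = 57.8625 > continuation, so V_dd = 57.8625 (exercise)
Node u (S = 123.5): continuation = 1/1.02·[0.5692·0.0000 + 0.4308·19.3514] = 8.1725; exercise value = 0.0000 ≤ continuation, so V_u = 8.1725
Node d (S = 61.75): continuation = 1/1.02·[0.5692·19.3514 + 0.4308·57.8625] = 35.2361; exercise value = 36.2500 > continuation, so V_d = 36.2500 (exercise)
Node 0 (S = 95): continuation = 1/1.02·[0.5692·8.1725 + 0.4308·36.2500] = 19.8700; exercise value = 3.0000 ≤ continuation, so V_0 = 19.8700

$19.87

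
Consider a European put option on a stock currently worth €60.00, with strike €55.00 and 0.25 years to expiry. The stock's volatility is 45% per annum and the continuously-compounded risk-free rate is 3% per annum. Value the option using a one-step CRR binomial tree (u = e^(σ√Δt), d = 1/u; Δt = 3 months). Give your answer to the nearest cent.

€3.80

CRR parameters: u = e^(σ√Δt) = e^(0.45·√0.25) = 1.2523, d = 1/u = 0.7985
Per-period rate: rΔt = 0.03·0.25 = 0.0075, so R = e^0.0075 = 1.0075
Risk-neutral probability p = (e^0.0075 − 0.7985)/(1.2523 − 0.7985) = 0.2090/0.4538 = 0.4606
Terminal stock prices: S_u = 75.14, S_d = 47.91
Terminal payoffs (K − S): max(-20.14, 0) = 0, max(7.089, 0) = 7.089
Node 0 (S = 60): V_0 = e^(−0.0075)·[0.4606·0.0000 + 0.5394·7.0890] = 3.7954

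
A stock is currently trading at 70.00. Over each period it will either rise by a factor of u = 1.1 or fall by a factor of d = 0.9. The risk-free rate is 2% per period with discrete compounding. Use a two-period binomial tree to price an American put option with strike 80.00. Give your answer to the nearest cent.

Risk-neutral probability p = (1 + 0.02 − 0.9)/(1.1 − 0.9) = 0.1200/0.2000 = 0.6000
Terminal stock prices: S_uu = 84.7, S_ud = 69.3, S_dd = 56.7
Terminal payoffs (K − S): max(-4.7, 0) = 0, max(10.7, 0) = 10.7, max(23.3, 0) = 23.3
Node u (S = 77): continuation = 1/1.02·[0.6000·0.0000 + 0.4000·10.7000] = 4.1961; exercise value = 3.0000 ≤ continuation, so V_u = 4.1961
Node d (S = 63): continuation = 1/1.02·[0.6000·10.7000 + 0.4000·23.3000] = 15.4314; exercise value = 17.0000 > continuation, so V_d = 17.0000 (exercise)
Node 0 (S = 70): continuation = 1/1.02·[0.6000·4.1961 + 0.4000·17.0000] = 9.1349; exercise value = 10.0000 > continuation, so V_0 = 10.0000 (exercise)

10.00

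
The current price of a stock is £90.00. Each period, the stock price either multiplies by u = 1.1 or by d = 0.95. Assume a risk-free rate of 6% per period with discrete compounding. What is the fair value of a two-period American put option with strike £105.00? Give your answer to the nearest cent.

Risk-neutral probability p = (1 + 0.06 − 0.95)/(1.1 − 0.95) = 0.1100/0.1500 = 0.7333
Terminal stock prices: S_uu = 108.9, S_ud = 94.05, S_dd = 81.22
Terminal payoffs (K − S): max(-3.9, 0) = 0, max(10.95, 0) = 10.95, max(23.78, 0) = 23.78
Node u (S = 99): continuation = 1/1.06·[0.7333·0.0000 + 0.2667·10.9500] = 2.7547; exercise value = 6.0000 > continuation, so V_u = 6.0000 (exercise)
Node d (S = 85.5): continuation = 1/1.06·[0.7333·10.9500 + 0.2667·23.7750] = 13.5566; exercise value = 19.5000 > continuation, so V_d = 19.5000 (exercise)
Node 0 (S = 90): continuation = 1/1.06·[0.7333·6.0000 + 0.2667·19.5000] = 9.0566; exercise value = 15.0000 > continuation, so V_0 = 15.0000 (exercise)

£15.00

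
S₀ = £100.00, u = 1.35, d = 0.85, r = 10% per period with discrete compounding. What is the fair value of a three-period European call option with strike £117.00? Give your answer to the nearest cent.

£22.80

Risk-neutral probability p = (1 + 0.1 − 0.85)/(1.35 − 0.85) = 0.2500/0.5000 = 0.5000
Terminal stock prices: S_uuu = 246, S_uud = 154.9, S_udd = 97.54, S_ddd = 61.41
Terminal payoffs (S − K): max(129, 0) = 129, max(37.91, 0) = 37.91, max(-19.46, 0) = 0, max(-55.59, 0) = 0
Node uu (S = 182.3): V_uu = 1/1.1·[0.5000·129.0375 + 0.5000·37.9125] = 75.8864
Node ud (S = 114.8): V_ud = 1/1.1·[0.5000·37.9125 + 0.5000·0.0000] = 17.2330
Node dd (S = 72.25): V_dd = 1/1.1·[0.5000·0.0000 + 0.5000·0.0000] = 0.0000
Node u (S = 135): V_u = 1/1.1·[0.5000·75.8864 + 0.5000·17.2330] = 42.3270
Node d (S = 85): V_d = 1/1.1·[0.5000·17.2330 + 0.5000·0.0000] = 7.8332
Node 0 (S = 100): V_0 = 1/1.1·[0.5000·42.3270 + 0.5000·7.8332] = 22.8001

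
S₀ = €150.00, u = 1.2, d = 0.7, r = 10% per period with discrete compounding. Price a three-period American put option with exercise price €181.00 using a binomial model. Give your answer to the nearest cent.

€31.00

Risk-neutral probability p = (1 + 0.1 − 0.7)/(1.2 − 0.7) = 0.4000/0.5000 = 0.8000
Terminal stock prices: S_uuu = 259.2, S_uud = 151.2, S_udd = 88.2, S_ddd = 51.45
Terminal payoffs (K − S): max(-78.2, 0) = 0, max(29.8, 0) = 29.8, max(92.8, 0) = 92.8, max(129.6, 0) = 129.6
Node uu (S = 216): continuation = 1/1.1·[0.8000·0.0000 + 0.2000·29.8000] = 5.4182; exercise value = 0.0000 ≤ continuation, so V_uu = 5.4182
Node ud (S = 126): continuation = 1/1.1·[0.8000·29.8000 + 0.2000·92.8000] = 38.5455; exercise value = 55.0000 > continuation, so V_ud = 55.0000 (exercise)
Node dd (S = 73.5): continuation = 1/1.1·[0.8000·92.8000 + 0.2000·129.5500] = 91.0455; exercise value = 107.5000 > continuation, so V_dd = 107.5000 (exercise)
Node u (S = 180): continuation = 1/1.1·[0.8000·5.4182 + 0.2000·55.0000] = 13.9405; exercise value = 1.0000 ≤ continuation, so V_u = 13.9405
Node d (S = 105): continuation = 1/1.1·[0.8000·55.0000 + 0.2000·107.5000] = 59.5455; exercise value = 76.0000 > continuation, so V_d = 76.0000 (exercise)
Node 0 (S = 150): continuation = 1/1.1·[0.8000·13.9405 + 0.2000·76.0000] = 23.9567; exercise value = 31.0000 > continuation, so V_0 = 31.0000 (exercise)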